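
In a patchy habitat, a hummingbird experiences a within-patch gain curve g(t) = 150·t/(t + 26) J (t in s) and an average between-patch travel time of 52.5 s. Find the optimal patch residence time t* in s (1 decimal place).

36.9 s

By the marginal value theorem, leave when the instantaneous gain rate g'(t) equals the habitat-wide average g(t)/(T + t).
g'(t) = 150·26/(t + 26)². Setting 150·26/(t+26)² = 150t/[(t+26)(52.5+t)] gives 26(52.5+t) = t(t+26), so t² = 26×52.5 = 1365.
t* = √1365 = 36.95 s.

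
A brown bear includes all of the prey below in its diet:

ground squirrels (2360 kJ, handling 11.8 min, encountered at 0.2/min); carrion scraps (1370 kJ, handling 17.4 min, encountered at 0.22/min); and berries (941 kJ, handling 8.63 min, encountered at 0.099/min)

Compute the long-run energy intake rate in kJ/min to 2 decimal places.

107.75 kJ/min

R = (0.2×2360 + 0.22×1370 + 0.099×941) / (1 + 0.2×11.8 + 0.22×17.4 + 0.099×8.63) = 866.6/8.042 = 107.7 kJ/min.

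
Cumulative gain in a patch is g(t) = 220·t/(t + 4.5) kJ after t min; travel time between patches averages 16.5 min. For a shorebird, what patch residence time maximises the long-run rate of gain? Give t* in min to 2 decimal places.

8.62 min

Maximise g(t)/(T+t): set derivative to zero → g'(t)(T+t) = g(t).
g'(t) = 220·4.5/(t + 4.5)². Setting 220·4.5/(t+4.5)² = 220t/[(t+4.5)(16.5+t)] gives 4.5(16.5+t) = t(t+4.5), so t² = 4.5×16.5 = 74.25.
t* = √74.25 = 8.617 min.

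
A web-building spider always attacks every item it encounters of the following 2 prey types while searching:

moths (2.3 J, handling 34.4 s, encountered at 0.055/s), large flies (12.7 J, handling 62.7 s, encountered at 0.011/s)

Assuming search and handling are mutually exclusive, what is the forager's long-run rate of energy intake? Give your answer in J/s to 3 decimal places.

R = Σλ_iE_i / (1 + Σλ_ih_i)
Numerator: 0.055×2.3 + 0.011×12.7 = 0.2662
Denominator: 1 + 0.055×34.4 + 0.011×62.7 = 3.582
R = 0.2662/3.582 = 0.07432 J/s

0.074 J/s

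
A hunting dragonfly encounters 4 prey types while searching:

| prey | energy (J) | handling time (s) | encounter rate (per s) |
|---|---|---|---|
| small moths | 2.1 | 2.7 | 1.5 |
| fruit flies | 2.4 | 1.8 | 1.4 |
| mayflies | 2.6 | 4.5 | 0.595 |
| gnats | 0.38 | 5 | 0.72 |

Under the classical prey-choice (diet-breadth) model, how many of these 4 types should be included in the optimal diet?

1

Rank by E/h (J/s): fruit flies 1.33, small moths 0.778, mayflies 0.578, gnats 0.076. Include each in turn until the next type's E/h falls below the running intake rate.
Rate on top 1: 0.9545. small moths: 0.778 < 0.9545 → exclude; stop.
Optimal diet: fruit flies — 1 of 4 types.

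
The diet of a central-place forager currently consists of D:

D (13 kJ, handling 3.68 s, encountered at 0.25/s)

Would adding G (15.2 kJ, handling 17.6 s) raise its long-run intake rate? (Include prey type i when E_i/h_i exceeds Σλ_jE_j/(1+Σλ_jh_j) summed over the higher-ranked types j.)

Current rate: (0.25×13)/(1 + 0.25×3.68) = 1.693 kJ/s.
G: E/h = 15.2/17.6 = 0.8636 kJ/s.
0.8636 < 1.693, so adding G would lower the average — exclude it.

No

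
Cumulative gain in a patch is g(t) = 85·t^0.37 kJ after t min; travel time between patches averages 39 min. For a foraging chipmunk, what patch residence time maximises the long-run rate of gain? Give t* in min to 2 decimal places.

22.90 min

Maximise g(t)/(T+t): set derivative to zero → g'(t)(T+t) = g(t).
g'(t) = 0.37·85·t^-0.63. Setting 0.37·85·t^-0.63 = 85·t^0.37/(39+t) gives 0.37(39+t) = t, so 0.63·t = 0.37×39.
t* = 0.37×39/0.63 = 22.9 min.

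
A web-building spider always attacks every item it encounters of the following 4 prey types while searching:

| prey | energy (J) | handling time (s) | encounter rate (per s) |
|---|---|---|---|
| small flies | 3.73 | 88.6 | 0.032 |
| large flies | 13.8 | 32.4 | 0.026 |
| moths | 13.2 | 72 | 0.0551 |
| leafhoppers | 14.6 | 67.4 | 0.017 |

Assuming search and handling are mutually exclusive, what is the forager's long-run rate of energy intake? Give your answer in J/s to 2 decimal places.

R = Σλ_iE_i / (1 + Σλ_ih_i)
Numerator: 0.032×3.73 + 0.026×13.8 + 0.0551×13.2 + 0.017×14.6 = 1.454
Denominator: 1 + 0.032×88.6 + 0.026×32.4 + 0.0551×72 + 0.017×67.4 = 9.791
R = 1.454/9.791 = 0.1485 J/s

0.15 J/s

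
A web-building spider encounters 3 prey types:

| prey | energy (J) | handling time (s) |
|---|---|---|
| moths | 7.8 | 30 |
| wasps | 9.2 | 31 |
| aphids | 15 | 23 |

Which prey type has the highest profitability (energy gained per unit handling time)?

aphids

In descending order of E/h:
aphids: 15/23 = 0.652 J/s
wasps: 9.2/31 = 0.297 J/s
moths: 7.8/30 = 0.26 J/s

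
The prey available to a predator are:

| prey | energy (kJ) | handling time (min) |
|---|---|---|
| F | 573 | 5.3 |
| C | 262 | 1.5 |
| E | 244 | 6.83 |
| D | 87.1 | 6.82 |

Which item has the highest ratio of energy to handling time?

Profitability E/h (kJ/min): F = 573/5.3 = 108, C = 262/1.5 = 175, E = 244/6.83 = 35.7, D = 87.1/6.82 = 12.8.
Ranked: C > F > E > D.

C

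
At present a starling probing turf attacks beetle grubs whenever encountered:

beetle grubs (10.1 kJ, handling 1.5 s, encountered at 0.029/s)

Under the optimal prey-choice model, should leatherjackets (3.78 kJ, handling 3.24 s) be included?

On beetle grubs alone, R = ΣλE/(1+Σλh) = 0.2929/1.044 = 0.2807 kJ/s.
Profitability of leatherjackets: 3.78/3.24 = 1.167 kJ/s.
1.167 > 0.2807, so adding leatherjackets raises the average — include it.

Yes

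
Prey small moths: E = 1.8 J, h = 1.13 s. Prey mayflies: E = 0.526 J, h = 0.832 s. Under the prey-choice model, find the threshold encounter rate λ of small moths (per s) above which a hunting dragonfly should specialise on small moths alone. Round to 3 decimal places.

At the threshold, the rate on small moths alone equals the profitability of mayflies: λ·1.8/(1 + λ·1.13) = 0.526/0.832 = 0.6322.
Rearranging, λ(1.8 − 0.6322×1.13) = 0.6322, so λ = 0.6322/1.086 = 0.5824 per s.

0.582 per s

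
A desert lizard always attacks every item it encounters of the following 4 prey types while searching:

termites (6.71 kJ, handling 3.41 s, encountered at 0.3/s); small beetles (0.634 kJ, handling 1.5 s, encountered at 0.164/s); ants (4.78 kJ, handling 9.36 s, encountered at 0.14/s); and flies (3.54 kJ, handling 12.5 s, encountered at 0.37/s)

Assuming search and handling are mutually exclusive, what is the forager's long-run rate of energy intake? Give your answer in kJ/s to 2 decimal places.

R = Σλ_iE_i / (1 + Σλ_ih_i)
Numerator: 0.3×6.71 + 0.164×0.634 + 0.14×4.78 + 0.37×3.54 = 4.096
Denominator: 1 + 0.3×3.41 + 0.164×1.5 + 0.14×9.36 + 0.37×12.5 = 8.204
R = 4.096/8.204 = 0.4992 kJ/s

0.50 kJ/s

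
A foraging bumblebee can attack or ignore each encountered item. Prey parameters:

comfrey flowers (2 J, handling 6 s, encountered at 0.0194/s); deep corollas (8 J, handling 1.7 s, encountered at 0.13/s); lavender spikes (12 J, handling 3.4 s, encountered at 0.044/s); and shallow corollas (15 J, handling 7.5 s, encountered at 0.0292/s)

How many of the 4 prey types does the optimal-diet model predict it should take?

3

Profitabilities (E/h, J/s): deep corollas 4.71, lavender spikes 3.53, shallow corollas 2, comfrey flowers 0.333. Add prey in this order while the next type's profitability exceeds the intake rate on those already taken.
Rate on top 1: 0.8518. lavender spikes: 3.53 > 0.8518 → include.
Rate on top 2: 1.144. shallow corollas: 2 > 1.144 → include.
Rate on top 3: 1.262. comfrey flowers: 0.333 < 1.262 → exclude; stop.
Optimal diet: deep corollas, lavender spikes, shallow corollas — 3 of 4 types.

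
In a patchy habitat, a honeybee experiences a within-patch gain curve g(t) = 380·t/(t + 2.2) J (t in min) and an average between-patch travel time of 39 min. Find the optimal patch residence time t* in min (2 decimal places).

9.26 min

Optimal t* satisfies g'(t*) = g(t*)/(T + t*).
g'(t) = 380·2.2/(t + 2.2)². Setting 380·2.2/(t+2.2)² = 380t/[(t+2.2)(39+t)] gives 2.2(39+t) = t(t+2.2), so t² = 2.2×39 = 85.8.
t* = √85.8 = 9.263 min.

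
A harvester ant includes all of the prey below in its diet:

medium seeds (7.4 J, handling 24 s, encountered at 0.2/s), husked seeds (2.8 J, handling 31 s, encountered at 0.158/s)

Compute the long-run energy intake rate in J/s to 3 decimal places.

0.180 J/s

R = Σλ_iE_i / (1 + Σλ_ih_i)
Numerator: 0.2×7.4 + 0.158×2.8 = 1.922
Denominator: 1 + 0.2×24 + 0.158×31 = 10.7
R = 1.922/10.7 = 0.1797 J/s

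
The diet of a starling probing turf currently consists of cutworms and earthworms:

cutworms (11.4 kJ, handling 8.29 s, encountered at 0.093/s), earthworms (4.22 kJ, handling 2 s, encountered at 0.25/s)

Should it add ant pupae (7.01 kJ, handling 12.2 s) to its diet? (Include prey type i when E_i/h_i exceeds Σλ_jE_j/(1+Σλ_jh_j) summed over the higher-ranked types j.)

No

Intake rate on the current diet: R = (0.093×11.4 + 0.25×4.22) / (1 + 0.093×8.29 + 0.25×2) = 2.115/2.271 = 0.9314 kJ/s.
ant pupae: E/h = 7.01/12.2 = 0.5746 kJ/s.
0.5746 < 0.9314, so adding ant pupae would lower the average — exclude it.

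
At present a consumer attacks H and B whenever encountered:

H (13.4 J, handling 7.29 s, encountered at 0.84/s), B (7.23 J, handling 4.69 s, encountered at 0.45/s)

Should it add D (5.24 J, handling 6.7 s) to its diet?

No

Intake rate on the current diet: R = (0.84×13.4 + 0.45×7.23) / (1 + 0.84×7.29 + 0.45×4.69) = 14.51/9.234 = 1.571 J/s.
D: E/h = 5.24/6.7 = 0.7821 J/s.
0.7821 < 1.571, so adding D would lower the average — exclude it.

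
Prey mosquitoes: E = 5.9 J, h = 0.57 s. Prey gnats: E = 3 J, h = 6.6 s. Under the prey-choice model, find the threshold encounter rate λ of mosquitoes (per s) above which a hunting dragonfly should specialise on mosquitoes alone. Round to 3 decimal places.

The zero-one rule: include gnats iff E₂/h₂ > λE₁/(1+λh₁). Equality gives the switch point.
λE₁h₂ = E₂ + λE₂h₁ ⇒ λ = E₂/(E₁h₂ − E₂h₁) = 3/(38.94 − 1.71) = 0.08058 per s.

0.081 per s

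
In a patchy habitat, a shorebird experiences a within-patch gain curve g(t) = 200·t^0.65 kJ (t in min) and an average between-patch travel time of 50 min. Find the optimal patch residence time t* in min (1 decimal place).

Maximise g(t)/(T+t): set derivative to zero → g'(t)(T+t) = g(t).
g'(t) = 0.65·200·t^-0.35. Setting 0.65·200·t^-0.35 = 200·t^0.65/(50+t) gives 0.65(50+t) = t, so 0.35·t = 0.65×50.
t* = 0.65×50/0.35 = 92.86 min.

92.9 min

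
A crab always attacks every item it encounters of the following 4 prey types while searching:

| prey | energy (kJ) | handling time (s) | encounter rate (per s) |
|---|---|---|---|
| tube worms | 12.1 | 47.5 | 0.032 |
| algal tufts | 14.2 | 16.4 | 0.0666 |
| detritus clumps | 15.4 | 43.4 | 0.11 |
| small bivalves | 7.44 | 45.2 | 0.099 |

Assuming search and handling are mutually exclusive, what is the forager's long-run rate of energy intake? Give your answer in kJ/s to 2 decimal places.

R = Σλ_iE_i / (1 + Σλ_ih_i)
Numerator: 0.032×12.1 + 0.0666×14.2 + 0.11×15.4 + 0.099×7.44 = 3.763
Denominator: 1 + 0.032×47.5 + 0.0666×16.4 + 0.11×43.4 + 0.099×45.2 = 12.86
R = 3.763/12.86 = 0.2926 kJ/s

0.29 kJ/s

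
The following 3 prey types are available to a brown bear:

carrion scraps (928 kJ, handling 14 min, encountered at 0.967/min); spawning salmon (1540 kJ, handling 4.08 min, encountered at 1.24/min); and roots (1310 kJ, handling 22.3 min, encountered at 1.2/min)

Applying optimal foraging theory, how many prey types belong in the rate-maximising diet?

E/h in descending order: spawning salmon 377, carrion scraps 66.3, roots 58.7 kJ/min. The optimal diet is the largest prefix of this list for which every included type satisfies E_i/h_i > R on the types above it.
Rate on top 1: 315.2. carrion scraps: 66.3 < 315.2 → exclude; stop.
Optimal diet: spawning salmon — 1 of 3 types.

1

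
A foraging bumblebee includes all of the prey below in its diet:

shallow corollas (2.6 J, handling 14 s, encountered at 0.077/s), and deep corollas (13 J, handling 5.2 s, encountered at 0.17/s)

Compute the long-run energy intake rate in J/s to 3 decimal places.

R = Σλ_iE_i / (1 + Σλ_ih_i)
Numerator: 0.077×2.6 + 0.17×13 = 2.41
Denominator: 1 + 0.077×14 + 0.17×5.2 = 2.962
R = 2.41/2.962 = 0.8137 J/s

0.814 J/s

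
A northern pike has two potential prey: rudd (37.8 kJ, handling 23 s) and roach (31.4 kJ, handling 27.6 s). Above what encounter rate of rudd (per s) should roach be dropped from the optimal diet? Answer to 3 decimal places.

0.098 per s

Drop roach once their profitability E₂/h₂ falls below the rate achievable on rudd alone: E₂/h₂ = λE₁/(1 + λh₁).
Solve for λ: λE₁h₂ = E₂(1 + λh₁) → λ(E₁h₂ − E₂h₁) = E₂ → λ = E₂/(E₁h₂ − E₂h₁).
λ = 31.4/(37.8×27.6 − 31.4×23) = 31.4/321.1 = 0.09779 per s.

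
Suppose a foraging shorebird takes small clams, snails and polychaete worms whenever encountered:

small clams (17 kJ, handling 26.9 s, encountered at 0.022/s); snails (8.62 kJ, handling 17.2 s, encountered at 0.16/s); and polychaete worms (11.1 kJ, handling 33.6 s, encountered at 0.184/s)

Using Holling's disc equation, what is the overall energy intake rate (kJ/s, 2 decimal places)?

Energy encountered per unit search time: 0.022×17 + 0.16×8.62 + 0.184×11.1 = 3.796 kJ/s.
Handling time per unit search time: 0.022×26.9 + 0.16×17.2 + 0.184×33.6 = 9.526.
Rate = 3.796/(1 + 9.526) = 0.3606 kJ/s.

0.36 kJ/s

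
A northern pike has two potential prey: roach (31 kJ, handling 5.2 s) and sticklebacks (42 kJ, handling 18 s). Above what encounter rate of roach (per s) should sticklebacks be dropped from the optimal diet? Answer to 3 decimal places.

At the threshold, the rate on roach alone equals the profitability of sticklebacks: λ·31/(1 + λ·5.2) = 42/18 = 2.333.
Rearranging, λ(31 − 2.333×5.2) = 2.333, so λ = 2.333/18.87 = 0.1237 per s.

0.124 per s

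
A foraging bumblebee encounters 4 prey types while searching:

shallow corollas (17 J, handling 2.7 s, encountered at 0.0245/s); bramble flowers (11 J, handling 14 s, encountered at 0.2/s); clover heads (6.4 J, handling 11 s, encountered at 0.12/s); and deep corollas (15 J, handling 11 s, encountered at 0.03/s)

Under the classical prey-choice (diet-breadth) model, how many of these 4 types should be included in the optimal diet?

3

Rank by E/h (J/s): shallow corollas 6.3, deep corollas 1.36, bramble flowers 0.786, clover heads 0.582. Include each in turn until the next type's E/h falls below the running intake rate.
Rate on top 1: 0.3907. deep corollas: 1.36 > 0.3907 → include.
Rate on top 2: 0.6206. bramble flowers: 0.786 > 0.6206 → include.
Rate on top 3: 0.7308. clover heads: 0.582 < 0.7308 → exclude; stop.
Optimal diet: shallow corollas, deep corollas, bramble flowers — 3 of 4 types.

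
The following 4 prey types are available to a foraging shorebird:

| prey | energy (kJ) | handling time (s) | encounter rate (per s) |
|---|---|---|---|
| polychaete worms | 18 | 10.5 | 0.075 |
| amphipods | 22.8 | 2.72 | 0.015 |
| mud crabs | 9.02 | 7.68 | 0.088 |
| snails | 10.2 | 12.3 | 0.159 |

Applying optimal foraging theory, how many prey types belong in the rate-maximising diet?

3

Profitabilities (E/h, kJ/s): amphipods 8.38, polychaete worms 1.71, mud crabs 1.17, snails 0.829. Add prey in this order while the next type's profitability exceeds the intake rate on those already taken.
Rate on top 1: 0.3286. polychaete worms: 1.71 > 0.3286 → include.
Rate on top 2: 0.9254. mud crabs: 1.17 > 0.9254 → include.
Rate on top 3: 0.9927. snails: 0.829 < 0.9927 → exclude; stop.
Optimal diet: amphipods, polychaete worms, mud crabs — 3 of 4 types.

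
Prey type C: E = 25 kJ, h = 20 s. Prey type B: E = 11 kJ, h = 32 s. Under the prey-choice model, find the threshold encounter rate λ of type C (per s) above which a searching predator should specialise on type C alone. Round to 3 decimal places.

The zero-one rule: include type B iff E₂/h₂ > λE₁/(1+λh₁). Equality gives the switch point.
λE₁h₂ = E₂ + λE₂h₁ ⇒ λ = E₂/(E₁h₂ − E₂h₁) = 11/(800 − 220) = 0.01897 per s.

0.019 per s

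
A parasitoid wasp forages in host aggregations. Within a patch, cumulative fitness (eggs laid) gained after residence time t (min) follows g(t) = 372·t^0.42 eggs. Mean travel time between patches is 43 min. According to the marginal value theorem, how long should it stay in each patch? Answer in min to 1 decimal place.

Optimal t* satisfies g'(t*) = g(t*)/(T + t*).
g'(t) = 0.42·372·t^-0.58. Setting 0.42·372·t^-0.58 = 372·t^0.42/(43+t) gives 0.42(43+t) = t, so 0.58·t = 0.42×43.
t* = 0.42×43/0.58 = 31.14 min.

31.1 min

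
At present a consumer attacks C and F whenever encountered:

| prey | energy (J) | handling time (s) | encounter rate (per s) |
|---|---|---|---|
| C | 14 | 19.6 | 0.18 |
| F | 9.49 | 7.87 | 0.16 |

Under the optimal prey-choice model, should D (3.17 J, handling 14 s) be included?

On C and F alone, R = ΣλE/(1+Σλh) = 4.038/5.787 = 0.6978 J/s.
Profitability of D: 3.17/14 = 0.2264 J/s.
0.2264 < 0.6978, so adding D would lower the average — exclude it.

No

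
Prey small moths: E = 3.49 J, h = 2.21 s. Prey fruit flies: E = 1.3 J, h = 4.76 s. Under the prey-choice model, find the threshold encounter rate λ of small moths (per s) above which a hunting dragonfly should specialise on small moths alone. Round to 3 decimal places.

0.095 per s

Drop fruit flies once their profitability E₂/h₂ falls below the rate achievable on small moths alone: E₂/h₂ = λE₁/(1 + λh₁).
Solve for λ: λE₁h₂ = E₂(1 + λh₁) → λ(E₁h₂ − E₂h₁) = E₂ → λ = E₂/(E₁h₂ − E₂h₁).
λ = 1.3/(3.49×4.76 − 1.3×2.21) = 1.3/13.74 = 0.09462 per s.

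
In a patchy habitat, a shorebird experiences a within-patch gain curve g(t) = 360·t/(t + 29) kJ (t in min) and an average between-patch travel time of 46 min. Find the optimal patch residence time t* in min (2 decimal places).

By the marginal value theorem, leave when the instantaneous gain rate g'(t) equals the habitat-wide average g(t)/(T + t).
g'(t) = 360·29/(t + 29)². Setting 360·29/(t+29)² = 360t/[(t+29)(46+t)] gives 29(46+t) = t(t+29), so t² = 29×46 = 1334.
t* = √1334 = 36.52 min.

36.52 min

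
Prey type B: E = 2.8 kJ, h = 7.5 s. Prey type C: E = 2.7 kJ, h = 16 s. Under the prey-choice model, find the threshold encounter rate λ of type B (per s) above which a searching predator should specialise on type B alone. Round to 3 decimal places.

Drop type C once their profitability E₂/h₂ falls below the rate achievable on type B alone: E₂/h₂ = λE₁/(1 + λh₁).
Solve for λ: λE₁h₂ = E₂(1 + λh₁) → λ(E₁h₂ − E₂h₁) = E₂ → λ = E₂/(E₁h₂ − E₂h₁).
λ = 2.7/(2.8×16 − 2.7×7.5) = 2.7/24.55 = 0.11 per s.

0.110 per s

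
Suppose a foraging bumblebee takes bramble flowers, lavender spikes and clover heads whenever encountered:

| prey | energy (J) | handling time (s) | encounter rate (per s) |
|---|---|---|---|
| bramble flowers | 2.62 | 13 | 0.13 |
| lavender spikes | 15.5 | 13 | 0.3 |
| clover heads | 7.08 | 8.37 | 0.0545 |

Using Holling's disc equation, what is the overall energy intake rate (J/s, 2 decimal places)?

Energy encountered per unit search time: 0.13×2.62 + 0.3×15.5 + 0.0545×7.08 = 5.376 J/s.
Handling time per unit search time: 0.13×13 + 0.3×13 + 0.0545×8.37 = 6.046.
Rate = 5.376/(1 + 6.046) = 0.763 J/s.

0.76 J/s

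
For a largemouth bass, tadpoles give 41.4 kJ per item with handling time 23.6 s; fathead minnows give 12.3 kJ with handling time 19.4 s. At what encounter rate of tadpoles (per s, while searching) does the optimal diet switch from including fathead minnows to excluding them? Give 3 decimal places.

At the threshold, the rate on tadpoles alone equals the profitability of fathead minnows: λ·41.4/(1 + λ·23.6) = 12.3/19.4 = 0.634.
Rearranging, λ(41.4 − 0.634×23.6) = 0.634, so λ = 0.634/26.44 = 0.02398 per s.

0.024 per s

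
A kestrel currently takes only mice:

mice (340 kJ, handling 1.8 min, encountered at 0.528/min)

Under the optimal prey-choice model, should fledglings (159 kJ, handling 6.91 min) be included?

No

On mice alone, R = ΣλE/(1+Σλh) = 179.5/1.95 = 92.04 kJ/min.
fledglings: E/h = 159/6.91 = 23.01 kJ/min.
23.01 < 92.04, so adding fledglings would lower the average — exclude it.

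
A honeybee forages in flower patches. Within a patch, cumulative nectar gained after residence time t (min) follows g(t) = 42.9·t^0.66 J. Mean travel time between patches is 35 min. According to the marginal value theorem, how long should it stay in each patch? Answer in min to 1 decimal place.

67.9 min

Maximise g(t)/(T+t): set derivative to zero → g'(t)(T+t) = g(t).
g'(t) = 0.66·42.9·t^-0.34. Setting 0.66·42.9·t^-0.34 = 42.9·t^0.66/(35+t) gives 0.66(35+t) = t, so 0.34·t = 0.66×35.
t* = 0.66×35/0.34 = 67.94 min.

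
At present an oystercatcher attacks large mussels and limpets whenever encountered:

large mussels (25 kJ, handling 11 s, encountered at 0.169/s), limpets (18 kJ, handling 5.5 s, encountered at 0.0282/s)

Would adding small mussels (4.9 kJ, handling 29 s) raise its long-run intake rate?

Intake rate on the current diet: R = (0.169×25 + 0.0282×18) / (1 + 0.169×11 + 0.0282×5.5) = 4.733/3.014 = 1.57 kJ/s.
Profitability of small mussels: 4.9/29 = 0.169 kJ/s.
0.169 < 1.57, so adding small mussels would lower the average — exclude it.

No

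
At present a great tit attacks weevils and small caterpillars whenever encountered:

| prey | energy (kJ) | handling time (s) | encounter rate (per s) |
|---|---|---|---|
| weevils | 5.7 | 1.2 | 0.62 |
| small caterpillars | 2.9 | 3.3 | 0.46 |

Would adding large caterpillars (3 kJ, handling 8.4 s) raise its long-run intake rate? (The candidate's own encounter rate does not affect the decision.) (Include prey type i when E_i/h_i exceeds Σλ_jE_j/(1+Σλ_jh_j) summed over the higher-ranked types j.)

No

Intake rate on the current diet: R = (0.62×5.7 + 0.46×2.9) / (1 + 0.62×1.2 + 0.46×3.3) = 4.868/3.262 = 1.492 kJ/s.
large caterpillars: E/h = 3/8.4 = 0.3571 kJ/s.
0.3571 < 1.492, so adding large caterpillars would lower the average — exclude it.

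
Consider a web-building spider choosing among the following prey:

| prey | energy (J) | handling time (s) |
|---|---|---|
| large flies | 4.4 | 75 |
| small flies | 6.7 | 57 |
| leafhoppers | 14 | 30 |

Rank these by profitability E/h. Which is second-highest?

Profitability E/h (J/s): large flies = 4.4/75 = 0.0587, small flies = 6.7/57 = 0.118, leafhoppers = 14/30 = 0.467.
Ranked: leafhoppers > small flies > large flies.

small flies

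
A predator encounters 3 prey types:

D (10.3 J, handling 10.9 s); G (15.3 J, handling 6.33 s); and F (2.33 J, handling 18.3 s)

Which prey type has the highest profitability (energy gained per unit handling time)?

Profitability E/h (J/s): D = 10.3/10.9 = 0.945, G = 15.3/6.33 = 2.42, F = 2.33/18.3 = 0.127.
Ranked: G > D > F.

G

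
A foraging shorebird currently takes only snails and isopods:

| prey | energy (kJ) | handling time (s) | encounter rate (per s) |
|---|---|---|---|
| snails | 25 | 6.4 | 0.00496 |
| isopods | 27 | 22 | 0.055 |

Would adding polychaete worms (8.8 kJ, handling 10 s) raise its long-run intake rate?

Yes

On snails and isopods alone, R = ΣλE/(1+Σλh) = 1.609/2.242 = 0.7177 kJ/s.
Profitability of polychaete worms: 8.8/10 = 0.88 kJ/s.
Since 0.88 > R, including polychaete worms increases the long-run rate.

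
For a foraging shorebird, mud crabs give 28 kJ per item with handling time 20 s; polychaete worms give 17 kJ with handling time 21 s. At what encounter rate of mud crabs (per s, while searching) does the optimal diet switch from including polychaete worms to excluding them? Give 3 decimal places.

Drop polychaete worms once their profitability E₂/h₂ falls below the rate achievable on mud crabs alone: E₂/h₂ = λE₁/(1 + λh₁).
Solve for λ: λE₁h₂ = E₂(1 + λh₁) → λ(E₁h₂ − E₂h₁) = E₂ → λ = E₂/(E₁h₂ − E₂h₁).
λ = 17/(28×21 − 17×20) = 17/248 = 0.06855 per s.

0.069 per s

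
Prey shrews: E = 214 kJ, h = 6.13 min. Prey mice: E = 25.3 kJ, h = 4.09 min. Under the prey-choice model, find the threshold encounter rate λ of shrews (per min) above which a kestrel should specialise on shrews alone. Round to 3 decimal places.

The zero-one rule: include mice iff E₂/h₂ > λE₁/(1+λh₁). Equality gives the switch point.
λE₁h₂ = E₂ + λE₂h₁ ⇒ λ = E₂/(E₁h₂ − E₂h₁) = 25.3/(875.3 − 155.1) = 0.03513 per min.

0.035 per min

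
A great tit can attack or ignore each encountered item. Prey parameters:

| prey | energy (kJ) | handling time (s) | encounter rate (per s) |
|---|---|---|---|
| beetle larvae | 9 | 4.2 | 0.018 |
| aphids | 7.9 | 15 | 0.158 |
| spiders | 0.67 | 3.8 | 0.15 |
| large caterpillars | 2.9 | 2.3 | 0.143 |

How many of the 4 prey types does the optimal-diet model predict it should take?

3

Rank by E/h (kJ/s): beetle larvae 2.14, large caterpillars 1.26, aphids 0.527, spiders 0.176. Include each in turn until the next type's E/h falls below the running intake rate.
Rate on top 1: 0.1506. large caterpillars: 1.26 > 0.1506 → include.
Rate on top 2: 0.4106. aphids: 0.527 > 0.4106 → include.
Rate on top 3: 0.4835. spiders: 0.176 < 0.4835 → exclude; stop.
Optimal diet: beetle larvae, large caterpillars, aphids — 3 of 4 types.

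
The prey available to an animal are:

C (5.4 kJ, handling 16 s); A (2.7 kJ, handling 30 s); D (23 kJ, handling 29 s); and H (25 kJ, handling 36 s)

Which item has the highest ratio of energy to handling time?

In descending order of E/h:
D: 23/29 = 0.793 kJ/s
H: 25/36 = 0.694 kJ/s
C: 5.4/16 = 0.338 kJ/s
A: 2.7/30 = 0.09 kJ/s

D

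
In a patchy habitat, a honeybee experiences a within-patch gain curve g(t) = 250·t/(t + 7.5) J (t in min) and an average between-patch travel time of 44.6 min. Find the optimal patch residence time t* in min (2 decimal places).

Optimal t* satisfies g'(t*) = g(t*)/(T + t*).
g'(t) = 250·7.5/(t + 7.5)². Setting 250·7.5/(t+7.5)² = 250t/[(t+7.5)(44.6+t)] gives 7.5(44.6+t) = t(t+7.5), so t² = 7.5×44.6 = 334.5.
t* = √334.5 = 18.29 min.

18.29 min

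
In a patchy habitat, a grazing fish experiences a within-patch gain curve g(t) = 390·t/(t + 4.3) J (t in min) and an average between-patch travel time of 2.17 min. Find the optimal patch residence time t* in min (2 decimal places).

3.05 min

By the marginal value theorem, leave when the instantaneous gain rate g'(t) equals the habitat-wide average g(t)/(T + t).
g'(t) = 390·4.3/(t + 4.3)². Setting 390·4.3/(t+4.3)² = 390t/[(t+4.3)(2.17+t)] gives 4.3(2.17+t) = t(t+4.3), so t² = 4.3×2.17 = 9.331.
t* = √9.331 = 3.055 min.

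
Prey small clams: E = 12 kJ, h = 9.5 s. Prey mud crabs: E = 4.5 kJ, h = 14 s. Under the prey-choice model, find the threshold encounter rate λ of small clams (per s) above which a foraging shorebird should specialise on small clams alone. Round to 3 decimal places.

0.036 per s

The zero-one rule: include mud crabs iff E₂/h₂ > λE₁/(1+λh₁). Equality gives the switch point.
λE₁h₂ = E₂ + λE₂h₁ ⇒ λ = E₂/(E₁h₂ − E₂h₁) = 4.5/(168 − 42.75) = 0.03593 per s.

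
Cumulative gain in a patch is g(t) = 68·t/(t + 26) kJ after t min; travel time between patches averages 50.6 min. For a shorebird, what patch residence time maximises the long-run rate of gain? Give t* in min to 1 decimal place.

By the marginal value theorem, leave when the instantaneous gain rate g'(t) equals the habitat-wide average g(t)/(T + t).
g'(t) = 68·26/(t + 26)². Setting 68·26/(t+26)² = 68t/[(t+26)(50.6+t)] gives 26(50.6+t) = t(t+26), so t² = 26×50.6 = 1316.
t* = √1316 = 36.27 min.

36.3 min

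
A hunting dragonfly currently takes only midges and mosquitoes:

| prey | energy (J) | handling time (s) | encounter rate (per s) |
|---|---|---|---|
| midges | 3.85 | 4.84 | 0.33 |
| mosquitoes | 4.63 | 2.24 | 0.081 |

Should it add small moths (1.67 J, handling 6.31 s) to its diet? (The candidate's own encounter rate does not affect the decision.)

No

Current rate: (0.33×3.85 + 0.081×4.63)/(1 + 0.33×4.84 + 0.081×2.24) = 0.5922 J/s.
Profitability of small moths: 1.67/6.31 = 0.2647 J/s.
0.2647 < 0.5922, so adding small moths would lower the average — exclude it.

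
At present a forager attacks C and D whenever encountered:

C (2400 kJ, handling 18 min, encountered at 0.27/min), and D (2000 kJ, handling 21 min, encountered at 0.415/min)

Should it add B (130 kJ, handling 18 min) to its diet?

No

Intake rate on the current diet: R = (0.27×2400 + 0.415×2000) / (1 + 0.27×18 + 0.415×21) = 1478/14.57 = 101.4 kJ/min.
Profitability of B: 130/18 = 7.222 kJ/min.
Since 7.222 < R, time spent handling B is better spent searching.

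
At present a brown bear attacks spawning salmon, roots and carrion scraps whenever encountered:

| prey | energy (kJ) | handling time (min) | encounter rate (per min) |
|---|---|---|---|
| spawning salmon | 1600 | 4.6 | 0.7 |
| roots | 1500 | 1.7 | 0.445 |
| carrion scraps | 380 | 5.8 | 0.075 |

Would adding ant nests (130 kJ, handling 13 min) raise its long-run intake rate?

No

Current rate: (0.7×1600 + 0.445×1500 + 0.075×380)/(1 + 0.7×4.6 + 0.445×1.7 + 0.075×5.8) = 335.6 kJ/min.
ant nests: E/h = 130/13 = 10 kJ/min.
Since 10 < R, time spent handling ant nests is better spent searching.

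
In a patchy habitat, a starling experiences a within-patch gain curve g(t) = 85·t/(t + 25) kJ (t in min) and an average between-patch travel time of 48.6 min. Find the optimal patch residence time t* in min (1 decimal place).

34.9 min

Maximise g(t)/(T+t): set derivative to zero → g'(t)(T+t) = g(t).
g'(t) = 85·25/(t + 25)². Setting 85·25/(t+25)² = 85t/[(t+25)(48.6+t)] gives 25(48.6+t) = t(t+25), so t² = 25×48.6 = 1215.
t* = √1215 = 34.86 min.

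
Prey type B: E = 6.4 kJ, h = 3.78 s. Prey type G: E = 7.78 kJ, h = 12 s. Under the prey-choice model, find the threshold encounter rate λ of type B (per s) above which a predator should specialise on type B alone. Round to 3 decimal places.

Drop type G once their profitability E₂/h₂ falls below the rate achievable on type B alone: E₂/h₂ = λE₁/(1 + λh₁).
Solve for λ: λE₁h₂ = E₂(1 + λh₁) → λ(E₁h₂ − E₂h₁) = E₂ → λ = E₂/(E₁h₂ − E₂h₁).
λ = 7.78/(6.4×12 − 7.78×3.78) = 7.78/47.39 = 0.1642 per s.

0.164 per s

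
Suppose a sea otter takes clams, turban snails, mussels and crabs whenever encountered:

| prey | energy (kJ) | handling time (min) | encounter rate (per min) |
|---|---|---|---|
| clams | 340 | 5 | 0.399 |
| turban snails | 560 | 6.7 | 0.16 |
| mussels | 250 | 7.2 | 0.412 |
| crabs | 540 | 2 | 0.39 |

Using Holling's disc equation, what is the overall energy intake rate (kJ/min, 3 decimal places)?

68.966 kJ/min

Energy encountered per unit search time: 0.399×340 + 0.16×560 + 0.412×250 + 0.39×540 = 538.9 kJ/min.
Handling time per unit search time: 0.399×5 + 0.16×6.7 + 0.412×7.2 + 0.39×2 = 6.813.
Rate = 538.9/(1 + 6.813) = 68.97 kJ/min.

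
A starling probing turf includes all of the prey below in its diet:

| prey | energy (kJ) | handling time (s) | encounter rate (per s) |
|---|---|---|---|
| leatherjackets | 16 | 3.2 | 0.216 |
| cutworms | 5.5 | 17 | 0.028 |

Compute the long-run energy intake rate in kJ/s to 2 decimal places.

1.67 kJ/s

Energy encountered per unit search time: 0.216×16 + 0.028×5.5 = 3.61 kJ/s.
Handling time per unit search time: 0.216×3.2 + 0.028×17 = 1.167.
Rate = 3.61/(1 + 1.167) = 1.666 kJ/s.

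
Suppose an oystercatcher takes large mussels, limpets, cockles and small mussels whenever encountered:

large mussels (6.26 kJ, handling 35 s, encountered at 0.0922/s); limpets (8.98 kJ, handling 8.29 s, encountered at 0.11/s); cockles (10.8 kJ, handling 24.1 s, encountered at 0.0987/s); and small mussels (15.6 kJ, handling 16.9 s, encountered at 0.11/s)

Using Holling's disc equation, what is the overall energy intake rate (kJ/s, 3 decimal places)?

0.464 kJ/s

R = Σλ_iE_i / (1 + Σλ_ih_i)
Numerator: 0.0922×6.26 + 0.11×8.98 + 0.0987×10.8 + 0.11×15.6 = 4.347
Denominator: 1 + 0.0922×35 + 0.11×8.29 + 0.0987×24.1 + 0.11×16.9 = 9.377
R = 4.347/9.377 = 0.4636 kJ/s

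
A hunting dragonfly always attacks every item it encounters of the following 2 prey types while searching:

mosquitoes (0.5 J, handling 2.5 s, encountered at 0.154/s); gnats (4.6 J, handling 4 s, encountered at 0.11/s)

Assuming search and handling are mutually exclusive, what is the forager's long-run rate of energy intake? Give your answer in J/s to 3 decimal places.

0.319 J/s

R = Σλ_iE_i / (1 + Σλ_ih_i)
Numerator: 0.154×0.5 + 0.11×4.6 = 0.583
Denominator: 1 + 0.154×2.5 + 0.11×4 = 1.825
R = 0.583/1.825 = 0.3195 J/s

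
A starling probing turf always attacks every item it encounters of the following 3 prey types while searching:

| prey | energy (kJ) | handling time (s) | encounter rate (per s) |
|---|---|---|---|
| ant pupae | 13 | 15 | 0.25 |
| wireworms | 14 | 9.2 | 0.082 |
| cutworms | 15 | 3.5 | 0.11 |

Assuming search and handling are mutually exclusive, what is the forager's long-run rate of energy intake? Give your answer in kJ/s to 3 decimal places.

R = Σλ_iE_i / (1 + Σλ_ih_i)
Numerator: 0.25×13 + 0.082×14 + 0.11×15 = 6.048
Denominator: 1 + 0.25×15 + 0.082×9.2 + 0.11×3.5 = 5.889
R = 6.048/5.889 = 1.027 kJ/s

1.027 kJ/s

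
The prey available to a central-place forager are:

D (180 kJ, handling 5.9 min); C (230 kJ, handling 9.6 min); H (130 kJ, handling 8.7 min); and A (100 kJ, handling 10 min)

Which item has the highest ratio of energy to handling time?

In descending order of E/h:
D: 180/5.9 = 30.5 kJ/min
C: 230/9.6 = 24 kJ/min
H: 130/8.7 = 14.9 kJ/min
A: 100/10 = 10 kJ/min

D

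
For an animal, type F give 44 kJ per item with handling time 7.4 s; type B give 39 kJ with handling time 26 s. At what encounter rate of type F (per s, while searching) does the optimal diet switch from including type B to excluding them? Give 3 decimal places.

Drop type B once their profitability E₂/h₂ falls below the rate achievable on type F alone: E₂/h₂ = λE₁/(1 + λh₁).
Solve for λ: λE₁h₂ = E₂(1 + λh₁) → λ(E₁h₂ − E₂h₁) = E₂ → λ = E₂/(E₁h₂ − E₂h₁).
λ = 39/(44×26 − 39×7.4) = 39/855.4 = 0.04559 per s.

0.046 per s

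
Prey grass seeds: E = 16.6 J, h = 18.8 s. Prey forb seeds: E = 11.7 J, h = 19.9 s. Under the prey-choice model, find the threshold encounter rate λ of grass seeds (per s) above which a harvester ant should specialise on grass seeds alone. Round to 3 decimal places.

Drop forb seeds once their profitability E₂/h₂ falls below the rate achievable on grass seeds alone: E₂/h₂ = λE₁/(1 + λh₁).
Solve for λ: λE₁h₂ = E₂(1 + λh₁) → λ(E₁h₂ − E₂h₁) = E₂ → λ = E₂/(E₁h₂ − E₂h₁).
λ = 11.7/(16.6×19.9 − 11.7×18.8) = 11.7/110.4 = 0.106 per s.

0.106 per s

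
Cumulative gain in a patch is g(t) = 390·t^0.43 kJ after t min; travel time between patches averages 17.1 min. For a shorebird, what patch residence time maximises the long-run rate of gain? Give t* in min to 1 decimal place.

12.9 min

Maximise g(t)/(T+t): set derivative to zero → g'(t)(T+t) = g(t).
g'(t) = 0.43·390·t^-0.57. Setting 0.43·390·t^-0.57 = 390·t^0.43/(17.1+t) gives 0.43(17.1+t) = t, so 0.57·t = 0.43×17.1.
t* = 0.43×17.1/0.57 = 12.9 min.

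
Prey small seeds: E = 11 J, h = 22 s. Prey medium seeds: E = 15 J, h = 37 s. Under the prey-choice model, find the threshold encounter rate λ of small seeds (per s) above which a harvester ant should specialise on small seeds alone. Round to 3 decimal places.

0.195 per s

At the threshold, the rate on small seeds alone equals the profitability of medium seeds: λ·11/(1 + λ·22) = 15/37 = 0.4054.
Rearranging, λ(11 − 0.4054×22) = 0.4054, so λ = 0.4054/2.081 = 0.1948 per s.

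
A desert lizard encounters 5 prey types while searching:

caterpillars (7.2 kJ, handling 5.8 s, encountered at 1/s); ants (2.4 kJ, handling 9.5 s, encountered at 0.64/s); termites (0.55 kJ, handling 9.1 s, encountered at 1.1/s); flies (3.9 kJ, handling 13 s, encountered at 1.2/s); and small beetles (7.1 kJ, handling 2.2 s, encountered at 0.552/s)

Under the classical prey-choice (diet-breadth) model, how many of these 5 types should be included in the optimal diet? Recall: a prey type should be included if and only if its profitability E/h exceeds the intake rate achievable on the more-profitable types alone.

1

Profitabilities (E/h, kJ/s): small beetles 3.23, caterpillars 1.24, flies 0.3, ants 0.253, termites 0.0604. Add prey in this order while the next type's profitability exceeds the intake rate on those already taken.
Rate on top 1: 1.77. caterpillars: 1.24 < 1.77 → exclude; stop.
Optimal diet: small beetles — 1 of 5 types.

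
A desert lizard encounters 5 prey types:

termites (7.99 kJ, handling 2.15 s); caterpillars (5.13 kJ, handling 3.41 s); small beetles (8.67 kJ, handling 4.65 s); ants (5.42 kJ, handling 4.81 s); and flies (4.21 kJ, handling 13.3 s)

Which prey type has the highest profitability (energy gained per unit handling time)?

In descending order of E/h:
termites: 7.99/2.15 = 3.72 kJ/s
small beetles: 8.67/4.65 = 1.86 kJ/s
caterpillars: 5.13/3.41 = 1.5 kJ/s
ants: 5.42/4.81 = 1.13 kJ/s
flies: 4.21/13.3 = 0.317 kJ/s

termites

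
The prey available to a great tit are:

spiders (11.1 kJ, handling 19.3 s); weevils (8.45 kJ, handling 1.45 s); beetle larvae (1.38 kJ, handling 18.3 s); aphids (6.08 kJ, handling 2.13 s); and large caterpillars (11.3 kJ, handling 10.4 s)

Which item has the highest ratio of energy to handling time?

weevils

In descending order of E/h:
weevils: 8.45/1.45 = 5.83 kJ/s
aphids: 6.08/2.13 = 2.85 kJ/s
large caterpillars: 11.3/10.4 = 1.09 kJ/s
spiders: 11.1/19.3 = 0.575 kJ/s
beetle larvae: 1.38/18.3 = 0.0754 kJ/s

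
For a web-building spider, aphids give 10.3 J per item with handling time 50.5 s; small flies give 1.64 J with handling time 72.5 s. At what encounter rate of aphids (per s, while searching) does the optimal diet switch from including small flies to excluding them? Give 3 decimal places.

0.002 per s

The zero-one rule: include small flies iff E₂/h₂ > λE₁/(1+λh₁). Equality gives the switch point.
λE₁h₂ = E₂ + λE₂h₁ ⇒ λ = E₂/(E₁h₂ − E₂h₁) = 1.64/(746.8 − 82.82) = 0.00247 per s.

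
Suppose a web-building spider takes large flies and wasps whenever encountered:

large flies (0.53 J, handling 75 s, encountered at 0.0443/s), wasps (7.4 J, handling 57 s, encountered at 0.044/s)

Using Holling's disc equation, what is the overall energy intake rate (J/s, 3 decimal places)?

R = Σλ_iE_i / (1 + Σλ_ih_i)
Numerator: 0.0443×0.53 + 0.044×7.4 = 0.3491
Denominator: 1 + 0.0443×75 + 0.044×57 = 6.83
R = 0.3491/6.83 = 0.05111 J/s

0.051 J/s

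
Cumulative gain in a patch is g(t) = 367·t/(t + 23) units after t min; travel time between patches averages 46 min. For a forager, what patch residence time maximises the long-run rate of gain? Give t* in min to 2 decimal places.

Optimal t* satisfies g'(t*) = g(t*)/(T + t*).
g'(t) = 367·23/(t + 23)². Setting 367·23/(t+23)² = 367t/[(t+23)(46+t)] gives 23(46+t) = t(t+23), so t² = 23×46 = 1058.
t* = √1058 = 32.53 min.

32.53 min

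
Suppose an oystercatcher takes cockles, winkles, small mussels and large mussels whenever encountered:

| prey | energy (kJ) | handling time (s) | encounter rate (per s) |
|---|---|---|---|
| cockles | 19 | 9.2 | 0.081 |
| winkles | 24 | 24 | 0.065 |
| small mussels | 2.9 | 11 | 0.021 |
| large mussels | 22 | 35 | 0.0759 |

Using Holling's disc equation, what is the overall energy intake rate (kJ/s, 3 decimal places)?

R = (0.081×19 + 0.065×24 + 0.021×2.9 + 0.0759×22) / (1 + 0.081×9.2 + 0.065×24 + 0.021×11 + 0.0759×35) = 4.83/6.193 = 0.7799 kJ/s.

0.780 kJ/s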